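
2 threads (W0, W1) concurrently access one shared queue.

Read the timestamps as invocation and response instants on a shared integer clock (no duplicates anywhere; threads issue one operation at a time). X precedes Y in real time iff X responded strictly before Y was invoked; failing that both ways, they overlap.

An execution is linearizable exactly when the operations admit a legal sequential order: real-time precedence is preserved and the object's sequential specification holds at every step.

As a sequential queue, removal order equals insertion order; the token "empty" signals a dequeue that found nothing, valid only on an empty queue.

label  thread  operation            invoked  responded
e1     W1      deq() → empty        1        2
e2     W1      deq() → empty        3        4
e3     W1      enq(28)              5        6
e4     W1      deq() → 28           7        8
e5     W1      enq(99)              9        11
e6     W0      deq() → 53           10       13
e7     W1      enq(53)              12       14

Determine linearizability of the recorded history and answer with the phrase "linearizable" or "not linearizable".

prefix check: 1..12 passes, 1..13 fails once e6's time-13 response joins
real-time-consistent orders of the 6 completed operations: 2 — all fail the queue replay
every completion of the 1 pending operation (e7) was checked; none linearizes
for example e1, e2, e3, e4, e5, e6 (pending dropped) fails at step 6: e6 deq() → 53 is not legal there
for example e1, e2, e3, e4, e6, e5 (pending dropped) fails at step 5: e6 deq() → 53 is not legal there

not linearizable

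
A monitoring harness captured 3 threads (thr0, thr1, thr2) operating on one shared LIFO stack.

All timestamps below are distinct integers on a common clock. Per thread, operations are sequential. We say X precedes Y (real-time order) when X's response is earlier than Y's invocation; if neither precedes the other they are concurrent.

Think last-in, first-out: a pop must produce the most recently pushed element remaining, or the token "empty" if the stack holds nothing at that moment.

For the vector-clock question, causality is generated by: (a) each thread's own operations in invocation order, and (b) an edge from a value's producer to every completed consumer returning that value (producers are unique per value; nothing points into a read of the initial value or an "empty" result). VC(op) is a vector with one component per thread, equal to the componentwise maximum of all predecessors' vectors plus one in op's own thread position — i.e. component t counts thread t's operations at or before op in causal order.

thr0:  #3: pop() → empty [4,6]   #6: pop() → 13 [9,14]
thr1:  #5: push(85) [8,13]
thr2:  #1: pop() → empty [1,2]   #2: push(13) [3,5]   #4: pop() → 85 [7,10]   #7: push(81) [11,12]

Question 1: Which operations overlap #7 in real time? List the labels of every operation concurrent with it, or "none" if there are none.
#7 spans [11,12]; an op avoiding the whole window 11..12 is ordered, any other is concurrent
#1 [1,2]: before
#2 [3,5]: before
#3 [4,6]: before
#4 [7,10]: before
#5 [8,13]: concurrent
#6 [9,14]: concurrent

#5, #6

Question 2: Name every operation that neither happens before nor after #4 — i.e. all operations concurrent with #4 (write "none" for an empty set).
#4 runs from 7 to 10; window-overlapping ops are concurrent
#1 [1,2]: before
#2 [3,5]: before
#3 [4,6]: before
#5 [8,13]: concurrent
#6 [9,14]: concurrent
#7 [11,12]: after

#5, #6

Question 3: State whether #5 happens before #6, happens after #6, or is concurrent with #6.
#5 spans [8,13], #6 spans [9,14]
the intervals overlap in both directions

concurrent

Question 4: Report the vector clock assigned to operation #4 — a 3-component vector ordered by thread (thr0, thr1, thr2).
VC(#1, invoked at 1): no causal predecessors; +1 on thr2 → (0, 0, 1)
VC(#5, invoked at 8): no causal predecessors; +1 on thr1 → (0, 1, 0)
VC(#3, invoked at 4): no causal predecessors; +1 on thr0 → (1, 0, 0)
invoked at 3, #2 merges VC(#1)=(0, 0, 1) and bumps thr2's slot → (0, 0, 2)
invoked at 7, #4 merges VC(#2)=(0, 0, 2), VC(#5)=(0, 1, 0) and bumps thr2's slot → (0, 1, 3)
invoked at 9, #6 merges VC(#2)=(0, 0, 2), VC(#3)=(1, 0, 0) and bumps thr0's slot → (2, 0, 2)
invoked at 11, #7 merges VC(#4)=(0, 1, 3) and bumps thr2's slot → (0, 1, 4)
target: VC(#4) = (0, 1, 3)

(0, 1, 3)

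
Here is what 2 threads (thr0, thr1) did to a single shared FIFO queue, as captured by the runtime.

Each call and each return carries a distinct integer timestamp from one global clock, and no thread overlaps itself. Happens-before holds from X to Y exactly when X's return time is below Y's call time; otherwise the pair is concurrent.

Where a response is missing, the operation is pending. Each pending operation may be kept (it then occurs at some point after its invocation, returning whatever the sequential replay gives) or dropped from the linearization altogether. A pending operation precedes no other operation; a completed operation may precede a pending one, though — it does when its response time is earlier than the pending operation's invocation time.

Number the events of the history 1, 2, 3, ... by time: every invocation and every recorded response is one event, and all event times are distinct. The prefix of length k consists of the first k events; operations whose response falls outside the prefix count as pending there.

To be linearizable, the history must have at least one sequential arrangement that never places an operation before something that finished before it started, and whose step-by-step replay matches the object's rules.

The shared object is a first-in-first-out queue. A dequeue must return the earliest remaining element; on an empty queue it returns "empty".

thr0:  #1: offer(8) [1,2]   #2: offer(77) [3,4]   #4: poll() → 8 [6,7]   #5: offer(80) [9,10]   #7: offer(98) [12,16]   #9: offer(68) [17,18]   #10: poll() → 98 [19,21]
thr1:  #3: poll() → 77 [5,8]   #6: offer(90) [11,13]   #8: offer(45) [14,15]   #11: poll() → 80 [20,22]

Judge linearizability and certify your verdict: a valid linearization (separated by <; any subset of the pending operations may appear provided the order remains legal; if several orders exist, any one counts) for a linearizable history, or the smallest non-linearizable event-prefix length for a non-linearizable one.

linearizable — witness: #1 < #2 < #4 < #3 < #5 < #7 < #6 < #8 < #9 < #11 < #10

1. #1 offer(8), leaving queue <8>
2. #2 offer(77), leaving queue <8,77>
3. #4 poll() → 8, leaving queue <77>
4. #3 poll() → 77, leaving queue <>
5. #5 offer(80), leaving queue <80>
6. #7 offer(98), leaving queue <80,98>
7. #6 offer(90), leaving queue <80,98,90>
8. #8 offer(45), leaving queue <80,98,90,45>
9. #9 offer(68), leaving queue <80,98,90,45,68>
10. #11 poll() → 80, leaving queue <98,90,45,68>
11. #10 poll() → 98, leaving queue <90,45,68>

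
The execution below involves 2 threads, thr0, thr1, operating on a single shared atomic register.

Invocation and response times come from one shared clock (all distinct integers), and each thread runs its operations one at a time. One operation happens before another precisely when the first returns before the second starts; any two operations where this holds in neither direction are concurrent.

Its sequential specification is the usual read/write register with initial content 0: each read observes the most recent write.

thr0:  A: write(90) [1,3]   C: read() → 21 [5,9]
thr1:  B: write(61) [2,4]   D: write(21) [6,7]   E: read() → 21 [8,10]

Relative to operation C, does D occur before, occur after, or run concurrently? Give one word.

concurrent

D spans [6,7], C spans [5,9]
the intervals overlap in both directions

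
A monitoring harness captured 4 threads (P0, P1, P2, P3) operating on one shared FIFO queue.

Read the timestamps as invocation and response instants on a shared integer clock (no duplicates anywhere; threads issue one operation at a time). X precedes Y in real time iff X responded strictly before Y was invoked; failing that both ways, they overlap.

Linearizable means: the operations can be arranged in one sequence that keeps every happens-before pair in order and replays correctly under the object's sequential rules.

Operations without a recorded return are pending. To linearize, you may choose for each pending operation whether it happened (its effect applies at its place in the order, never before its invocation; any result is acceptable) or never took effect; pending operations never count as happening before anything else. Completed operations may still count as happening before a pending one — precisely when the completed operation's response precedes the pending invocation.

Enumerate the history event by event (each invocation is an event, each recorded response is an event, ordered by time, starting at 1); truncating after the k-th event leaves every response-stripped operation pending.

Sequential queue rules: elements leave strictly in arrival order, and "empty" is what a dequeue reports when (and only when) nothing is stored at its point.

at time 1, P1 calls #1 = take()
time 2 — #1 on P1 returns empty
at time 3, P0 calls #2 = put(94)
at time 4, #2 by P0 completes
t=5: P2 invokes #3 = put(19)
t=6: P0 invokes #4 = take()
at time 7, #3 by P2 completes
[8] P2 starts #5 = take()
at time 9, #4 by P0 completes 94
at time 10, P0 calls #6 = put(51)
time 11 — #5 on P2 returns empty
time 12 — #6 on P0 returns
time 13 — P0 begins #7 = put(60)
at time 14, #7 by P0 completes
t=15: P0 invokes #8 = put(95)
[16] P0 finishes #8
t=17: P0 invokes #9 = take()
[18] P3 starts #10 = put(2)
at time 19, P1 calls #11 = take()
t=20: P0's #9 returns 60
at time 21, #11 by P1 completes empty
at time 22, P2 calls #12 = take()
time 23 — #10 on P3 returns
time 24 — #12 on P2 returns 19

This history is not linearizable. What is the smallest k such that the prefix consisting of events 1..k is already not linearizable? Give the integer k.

11

events 1..10 are still linearizable — one witness is #1, #2, #3, #4:
1. #1 take() → empty, leaving queue <>
2. #2 put(94), leaving queue <94>
3. #3 put(19), leaving queue <94,19>
4. #4 take() → 94, leaving queue <19>
at event 11 (#5's time-11 response) nothing linearizes any more
completion choices over the 1 pending operation (#6) were checked; none helps
take #1, #2, #3, #4, #5 (pending dropped): step 5 already fails, because #5 take() → empty cannot occur there
take #1, #2, #3, #5, #4 (pending dropped): step 4 already fails, because #5 take() → empty cannot occur there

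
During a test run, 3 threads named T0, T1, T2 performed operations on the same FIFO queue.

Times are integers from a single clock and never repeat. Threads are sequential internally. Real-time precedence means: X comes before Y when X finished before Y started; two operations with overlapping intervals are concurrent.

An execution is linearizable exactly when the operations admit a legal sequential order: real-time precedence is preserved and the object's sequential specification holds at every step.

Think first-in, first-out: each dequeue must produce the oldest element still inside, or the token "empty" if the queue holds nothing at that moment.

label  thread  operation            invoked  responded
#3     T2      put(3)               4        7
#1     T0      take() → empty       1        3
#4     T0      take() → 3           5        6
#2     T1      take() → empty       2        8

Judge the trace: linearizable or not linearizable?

witness order: #1, #2, #3, #4
step 1: #1 take() → empty — queue <>
step 2: #2 take() → empty — queue <>
step 3: #3 put(3) — queue <3>
step 4: #4 take() → 3 — queue <>

linearizable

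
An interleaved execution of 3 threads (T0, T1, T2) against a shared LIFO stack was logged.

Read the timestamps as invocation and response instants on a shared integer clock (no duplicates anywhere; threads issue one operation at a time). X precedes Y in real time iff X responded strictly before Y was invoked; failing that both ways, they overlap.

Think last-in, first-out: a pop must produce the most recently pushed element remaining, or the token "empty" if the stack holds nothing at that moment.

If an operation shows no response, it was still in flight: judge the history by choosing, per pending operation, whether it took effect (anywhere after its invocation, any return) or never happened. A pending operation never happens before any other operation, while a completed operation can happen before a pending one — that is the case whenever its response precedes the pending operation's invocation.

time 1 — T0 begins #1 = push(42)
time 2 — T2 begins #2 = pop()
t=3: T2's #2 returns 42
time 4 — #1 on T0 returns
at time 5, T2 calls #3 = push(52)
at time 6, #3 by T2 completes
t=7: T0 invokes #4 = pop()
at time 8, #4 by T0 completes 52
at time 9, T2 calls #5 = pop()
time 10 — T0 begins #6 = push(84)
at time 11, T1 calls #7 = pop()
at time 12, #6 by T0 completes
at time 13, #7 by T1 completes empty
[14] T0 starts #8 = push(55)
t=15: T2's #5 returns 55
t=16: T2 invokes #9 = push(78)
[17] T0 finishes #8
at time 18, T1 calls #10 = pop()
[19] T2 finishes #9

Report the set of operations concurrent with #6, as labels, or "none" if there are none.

#6 runs from 10 to 12; window-overlapping ops are concurrent
#1 [1,4]: before
#2 [2,3]: before
#3 [5,6]: before
#4 [7,8]: before
#5 [9,15]: concurrent
#7 [11,13]: concurrent
#8 [14,17]: after
#9 [16,19]: after
#10 [18,…): after

#5, #7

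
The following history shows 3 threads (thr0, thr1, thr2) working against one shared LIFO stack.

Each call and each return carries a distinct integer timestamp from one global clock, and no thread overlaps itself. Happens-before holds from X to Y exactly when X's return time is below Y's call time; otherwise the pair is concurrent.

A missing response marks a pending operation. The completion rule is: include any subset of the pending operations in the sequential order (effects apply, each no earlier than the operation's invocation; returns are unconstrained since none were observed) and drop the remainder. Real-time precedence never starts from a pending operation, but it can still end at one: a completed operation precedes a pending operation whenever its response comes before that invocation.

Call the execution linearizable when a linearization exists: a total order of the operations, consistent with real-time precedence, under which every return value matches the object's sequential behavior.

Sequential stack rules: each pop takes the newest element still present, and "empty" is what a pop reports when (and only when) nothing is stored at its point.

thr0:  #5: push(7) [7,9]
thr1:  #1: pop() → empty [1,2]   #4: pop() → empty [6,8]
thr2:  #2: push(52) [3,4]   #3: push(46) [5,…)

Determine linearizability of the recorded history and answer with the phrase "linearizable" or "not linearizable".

the violation lands at event 8, #4's response at time 8: events 1..7 linearize, events 1..8 do not
the completed operations (3 total) allow one real-time order; the LIFO stack replay rejects it
including or dropping the 2 pending operations (#3, #5) in any combination fails
sample order #1, #2, #4 (pending dropped) stalls at step 3 — #4 pop() → empty has no legal effect

not linearizable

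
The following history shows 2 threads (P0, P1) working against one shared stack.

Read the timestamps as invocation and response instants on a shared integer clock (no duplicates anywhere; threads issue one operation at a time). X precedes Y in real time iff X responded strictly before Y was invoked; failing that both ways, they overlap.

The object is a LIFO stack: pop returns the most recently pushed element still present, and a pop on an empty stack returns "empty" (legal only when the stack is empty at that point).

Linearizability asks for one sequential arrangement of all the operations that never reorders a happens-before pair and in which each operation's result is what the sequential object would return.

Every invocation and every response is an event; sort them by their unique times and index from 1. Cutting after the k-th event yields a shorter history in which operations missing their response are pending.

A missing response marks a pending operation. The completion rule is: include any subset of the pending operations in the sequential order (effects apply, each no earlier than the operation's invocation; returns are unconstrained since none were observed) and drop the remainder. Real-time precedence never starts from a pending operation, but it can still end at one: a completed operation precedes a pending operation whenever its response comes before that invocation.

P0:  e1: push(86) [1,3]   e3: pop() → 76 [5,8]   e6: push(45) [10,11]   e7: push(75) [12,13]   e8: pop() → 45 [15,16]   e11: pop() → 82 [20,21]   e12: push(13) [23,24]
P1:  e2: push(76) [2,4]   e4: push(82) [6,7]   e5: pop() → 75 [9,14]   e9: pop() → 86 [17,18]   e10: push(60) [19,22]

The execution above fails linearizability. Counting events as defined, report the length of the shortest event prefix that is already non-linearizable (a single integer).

events 1..17 are still linearizable — one witness is e1, e2, e3, e4, e6, e7, e5, e8:
step 1: e1 push(86) — stack <86>
step 2: e2 push(76) — stack <86,76>
step 3: e3 pop() → 76 — stack <86>
step 4: e4 push(82) — stack <86,82>
step 5: e6 push(45) — stack <86,82,45>
step 6: e7 push(75) — stack <86,82,45,75>
step 7: e5 pop() → 75 — stack <86,82,45>
step 8: e8 pop() → 45 — stack <86,82>
at event 18 (e9's time-18 response) nothing linearizes any more
one such order, e1, e2, e3, e4, e5, e6, e7, e8, e9, breaks at step 5 where e5 pop() → 75 is illegal
one such order, e1, e2, e3, e4, e6, e5, e7, e8, e9, breaks at step 6 where e5 pop() → 75 is illegal

18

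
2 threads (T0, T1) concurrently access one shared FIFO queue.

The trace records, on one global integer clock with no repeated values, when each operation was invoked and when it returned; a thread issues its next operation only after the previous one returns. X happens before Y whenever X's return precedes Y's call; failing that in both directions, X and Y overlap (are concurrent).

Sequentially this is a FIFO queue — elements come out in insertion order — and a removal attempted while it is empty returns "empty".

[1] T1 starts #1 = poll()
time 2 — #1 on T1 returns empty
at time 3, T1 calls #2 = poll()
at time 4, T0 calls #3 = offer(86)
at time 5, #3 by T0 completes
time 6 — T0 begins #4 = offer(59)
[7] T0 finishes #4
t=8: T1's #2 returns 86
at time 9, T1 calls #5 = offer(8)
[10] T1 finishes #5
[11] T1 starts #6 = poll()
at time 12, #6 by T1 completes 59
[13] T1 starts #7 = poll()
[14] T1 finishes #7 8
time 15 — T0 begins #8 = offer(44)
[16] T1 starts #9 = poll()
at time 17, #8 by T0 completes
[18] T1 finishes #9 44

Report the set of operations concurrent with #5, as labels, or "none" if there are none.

overlap test against #5 [9,10]: concurrent iff the interval meets 9..10
#1 [1,2]: before
#2 [3,8]: before
#3 [4,5]: before
#4 [6,7]: before
#6 [11,12]: after
#7 [13,14]: after
#8 [15,17]: after
#9 [16,18]: after

none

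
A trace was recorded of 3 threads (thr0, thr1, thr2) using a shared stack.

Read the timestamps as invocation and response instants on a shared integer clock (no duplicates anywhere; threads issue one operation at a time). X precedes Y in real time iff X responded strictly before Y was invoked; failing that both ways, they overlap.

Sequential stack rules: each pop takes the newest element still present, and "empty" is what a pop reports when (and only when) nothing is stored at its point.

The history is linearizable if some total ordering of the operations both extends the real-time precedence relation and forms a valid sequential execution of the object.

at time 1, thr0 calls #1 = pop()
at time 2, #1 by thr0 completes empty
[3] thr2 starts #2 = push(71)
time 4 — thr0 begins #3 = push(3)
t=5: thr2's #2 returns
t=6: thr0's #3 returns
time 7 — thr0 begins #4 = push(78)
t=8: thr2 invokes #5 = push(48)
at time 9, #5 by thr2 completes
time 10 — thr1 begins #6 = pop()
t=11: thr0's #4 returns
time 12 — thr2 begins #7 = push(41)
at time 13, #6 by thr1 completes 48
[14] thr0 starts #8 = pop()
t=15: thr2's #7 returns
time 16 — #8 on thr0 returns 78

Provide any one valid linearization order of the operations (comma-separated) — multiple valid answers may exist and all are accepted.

#1, #2, #3, #4, #5, #6, #8, #7

after step 1 (#1 pop() → empty): stack <>
after step 2 (#2 push(71)): stack <71>
after step 3 (#3 push(3)): stack <71,3>
after step 4 (#4 push(78)): stack <71,3,78>
after step 5 (#5 push(48)): stack <71,3,78,48>
after step 6 (#6 pop() → 48): stack <71,3,78>
after step 7 (#8 pop() → 78): stack <71,3>
after step 8 (#7 push(41)): stack <71,3,41>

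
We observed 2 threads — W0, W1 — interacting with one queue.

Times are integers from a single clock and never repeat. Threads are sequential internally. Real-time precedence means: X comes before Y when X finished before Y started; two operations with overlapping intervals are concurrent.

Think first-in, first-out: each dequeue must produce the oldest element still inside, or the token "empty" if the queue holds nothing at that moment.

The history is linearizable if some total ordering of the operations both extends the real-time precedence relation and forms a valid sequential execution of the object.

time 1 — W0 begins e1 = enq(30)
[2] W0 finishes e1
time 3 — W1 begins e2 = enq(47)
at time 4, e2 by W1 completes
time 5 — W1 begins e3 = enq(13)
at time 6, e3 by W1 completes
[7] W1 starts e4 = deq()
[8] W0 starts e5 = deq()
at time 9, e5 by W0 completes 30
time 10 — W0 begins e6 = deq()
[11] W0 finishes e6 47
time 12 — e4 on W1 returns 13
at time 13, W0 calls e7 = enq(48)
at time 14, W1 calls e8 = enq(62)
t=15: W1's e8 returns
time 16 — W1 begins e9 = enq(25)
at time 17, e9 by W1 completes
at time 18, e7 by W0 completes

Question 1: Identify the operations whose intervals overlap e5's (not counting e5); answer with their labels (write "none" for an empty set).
Answer: e4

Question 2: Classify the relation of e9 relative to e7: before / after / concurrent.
Answer: concurrent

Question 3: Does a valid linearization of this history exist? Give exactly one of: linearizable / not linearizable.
one valid linearization: e1, e2, e3, e5, e6, e4, e7, e8, e9
1. e1 enq(30), leaving queue <30>
2. e2 enq(47), leaving queue <30,47>
3. e3 enq(13), leaving queue <30,47,13>
4. e5 deq() → 30, leaving queue <47,13>
5. e6 deq() → 47, leaving queue <13>
6. e4 deq() → 13, leaving queue <>
7. e7 enq(48), leaving queue <48>
8. e8 enq(62), leaving queue <48,62>
9. e9 enq(25), leaving queue <48,62,25>

linearizable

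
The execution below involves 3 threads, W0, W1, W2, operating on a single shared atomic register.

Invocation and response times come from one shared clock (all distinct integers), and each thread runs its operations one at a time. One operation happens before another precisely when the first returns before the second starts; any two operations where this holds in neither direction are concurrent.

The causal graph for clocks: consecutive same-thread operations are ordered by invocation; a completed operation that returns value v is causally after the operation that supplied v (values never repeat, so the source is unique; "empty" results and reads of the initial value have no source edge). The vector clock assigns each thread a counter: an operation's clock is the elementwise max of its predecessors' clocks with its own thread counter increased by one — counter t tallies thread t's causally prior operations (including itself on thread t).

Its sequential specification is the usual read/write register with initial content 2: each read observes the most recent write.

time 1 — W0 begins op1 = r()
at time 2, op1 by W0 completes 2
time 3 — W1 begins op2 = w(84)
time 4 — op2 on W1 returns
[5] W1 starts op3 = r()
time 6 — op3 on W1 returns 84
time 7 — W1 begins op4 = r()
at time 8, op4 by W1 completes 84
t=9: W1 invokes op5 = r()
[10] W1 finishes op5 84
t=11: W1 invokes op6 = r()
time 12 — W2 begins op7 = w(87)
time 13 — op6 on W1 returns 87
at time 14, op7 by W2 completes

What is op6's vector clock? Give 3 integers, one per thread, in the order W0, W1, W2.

op7 (invocation 12): nothing precedes it; W2's component alone gives (0, 0, 1)
op2 (invocation 3): nothing precedes it; W1's component alone gives (0, 1, 0)
op1 (invocation 1): nothing precedes it; W0's component alone gives (1, 0, 0)
VC(op3, invoked at 5): max of VC(op2)=(0, 1, 0), then +1 on thread W1 → (0, 2, 0)
VC(op4, invoked at 7): max of VC(op2)=(0, 1, 0), VC(op3)=(0, 2, 0), then +1 on thread W1 → (0, 3, 0)
VC(op5, invoked at 9): max of VC(op2)=(0, 1, 0), VC(op4)=(0, 3, 0), then +1 on thread W1 → (0, 4, 0)
VC(op6, invoked at 11): max of VC(op5)=(0, 4, 0), VC(op7)=(0, 0, 1), then +1 on thread W1 → (0, 5, 1)
target: VC(op6) = (0, 5, 1)

(0, 5, 1)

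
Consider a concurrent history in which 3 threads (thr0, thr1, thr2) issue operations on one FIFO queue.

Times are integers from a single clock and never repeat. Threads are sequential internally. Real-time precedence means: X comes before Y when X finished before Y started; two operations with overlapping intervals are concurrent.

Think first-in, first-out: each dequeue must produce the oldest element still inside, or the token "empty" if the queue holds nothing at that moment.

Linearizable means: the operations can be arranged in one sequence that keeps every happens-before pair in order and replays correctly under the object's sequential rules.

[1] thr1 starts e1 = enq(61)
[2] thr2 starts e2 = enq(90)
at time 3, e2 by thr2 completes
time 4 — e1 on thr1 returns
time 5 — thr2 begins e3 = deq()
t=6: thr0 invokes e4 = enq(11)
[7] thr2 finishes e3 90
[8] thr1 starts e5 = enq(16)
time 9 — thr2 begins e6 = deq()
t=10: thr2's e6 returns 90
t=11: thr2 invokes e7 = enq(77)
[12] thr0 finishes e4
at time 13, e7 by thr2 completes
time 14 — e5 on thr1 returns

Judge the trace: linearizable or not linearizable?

prefix check: 1..9 passes, 1..10 fails once e6's time-10 response joins
all 2 real-time-respecting orders fail — 4 completed FIFO queue operations, no legal replay
no completion choice of the 2 pending operations (e4, e5) rescues it — every subset was tried
sample order e1, e2, e3, e6 (pending dropped) stalls at step 3 — e3 deq() → 90 has no legal effect
sample order e2, e1, e3, e6 (pending dropped) stalls at step 4 — e6 deq() → 90 has no legal effect

not linearizable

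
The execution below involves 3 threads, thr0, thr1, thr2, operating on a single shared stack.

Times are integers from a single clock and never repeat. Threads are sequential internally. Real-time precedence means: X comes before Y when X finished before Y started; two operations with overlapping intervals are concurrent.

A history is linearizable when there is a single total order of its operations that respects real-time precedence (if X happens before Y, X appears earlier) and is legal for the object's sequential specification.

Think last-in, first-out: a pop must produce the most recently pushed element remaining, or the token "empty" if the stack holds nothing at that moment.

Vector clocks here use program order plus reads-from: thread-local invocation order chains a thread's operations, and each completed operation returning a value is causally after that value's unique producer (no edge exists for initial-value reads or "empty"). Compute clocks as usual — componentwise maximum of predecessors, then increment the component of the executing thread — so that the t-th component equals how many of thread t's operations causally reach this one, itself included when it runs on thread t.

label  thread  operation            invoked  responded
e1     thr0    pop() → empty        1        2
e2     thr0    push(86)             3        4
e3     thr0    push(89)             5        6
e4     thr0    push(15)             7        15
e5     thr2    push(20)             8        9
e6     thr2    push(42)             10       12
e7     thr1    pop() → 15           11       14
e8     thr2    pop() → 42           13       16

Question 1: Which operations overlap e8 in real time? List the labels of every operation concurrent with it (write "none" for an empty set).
e4, e7

e8 spans [13,16]; an op avoiding the whole window 13..16 is ordered, any other is concurrent
e1 [1,2]: before
e2 [3,4]: before
e3 [5,6]: before
e4 [7,15]: concurrent
e5 [8,9]: before
e6 [10,12]: before
e7 [11,14]: concurrent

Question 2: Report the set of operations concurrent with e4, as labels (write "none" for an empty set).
e5, e6, e7, e8

e4 runs from 7 to 15; window-overlapping ops are concurrent
e1 [1,2]: before
e2 [3,4]: before
e3 [5,6]: before
e5 [8,9]: concurrent
e6 [10,12]: concurrent
e7 [11,14]: concurrent
e8 [13,16]: concurrent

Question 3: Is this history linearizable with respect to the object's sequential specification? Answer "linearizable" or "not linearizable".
linearizable

witness order: e1, e2, e3, e5, e4, e6, e8, e7
1. e1 pop() → empty, leaving stack <>
2. e2 push(86), leaving stack <86>
3. e3 push(89), leaving stack <86,89>
4. e5 push(20), leaving stack <86,89,20>
5. e4 push(15), leaving stack <86,89,20,15>
6. e6 push(42), leaving stack <86,89,20,15,42>
7. e8 pop() → 42, leaving stack <86,89,20,15>
8. e7 pop() → 15, leaving stack <86,89,20>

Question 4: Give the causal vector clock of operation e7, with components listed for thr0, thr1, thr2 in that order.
(4, 1, 0)

root op e5, invoked 8: fresh clock plus thr2's own tick → (0, 0, 1)
root op e1, invoked 1: fresh clock plus thr0's own tick → (1, 0, 0)
VC(e6, invoked at 10): max of VC(e5)=(0, 0, 1), then +1 on thread thr2 → (0, 0, 2)
VC(e2, invoked at 3): max of VC(e1)=(1, 0, 0), then +1 on thread thr0 → (2, 0, 0)
VC(e8, invoked at 13): max of VC(e6)=(0, 0, 2), then +1 on thread thr2 → (0, 0, 3)
VC(e3, invoked at 5): max of VC(e2)=(2, 0, 0), then +1 on thread thr0 → (3, 0, 0)
VC(e4, invoked at 7): max of VC(e3)=(3, 0, 0), then +1 on thread thr0 → (4, 0, 0)
VC(e7, invoked at 11): max of VC(e4)=(4, 0, 0), then +1 on thread thr1 → (4, 1, 0)
target: VC(e7) = (4, 1, 0)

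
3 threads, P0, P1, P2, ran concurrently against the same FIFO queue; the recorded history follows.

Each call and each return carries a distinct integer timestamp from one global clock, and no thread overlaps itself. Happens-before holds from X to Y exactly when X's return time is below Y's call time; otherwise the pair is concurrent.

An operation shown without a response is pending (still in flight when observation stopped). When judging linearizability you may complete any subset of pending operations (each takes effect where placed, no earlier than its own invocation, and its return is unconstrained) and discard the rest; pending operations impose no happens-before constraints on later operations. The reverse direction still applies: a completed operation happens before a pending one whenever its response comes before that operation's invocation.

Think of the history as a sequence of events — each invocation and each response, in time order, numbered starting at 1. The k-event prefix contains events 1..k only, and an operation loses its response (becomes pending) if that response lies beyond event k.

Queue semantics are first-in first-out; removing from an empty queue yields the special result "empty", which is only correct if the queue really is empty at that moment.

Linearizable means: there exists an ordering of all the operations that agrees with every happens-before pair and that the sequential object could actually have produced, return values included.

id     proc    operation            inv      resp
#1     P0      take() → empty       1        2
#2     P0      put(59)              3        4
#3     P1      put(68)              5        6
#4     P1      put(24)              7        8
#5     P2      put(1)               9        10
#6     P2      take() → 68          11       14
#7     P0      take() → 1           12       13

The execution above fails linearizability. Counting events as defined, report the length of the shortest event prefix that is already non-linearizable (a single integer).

13

a valid linearization of events 1..12 exists, for instance #1, #2, #3, #4, #5:
after step 1 (#1 take() → empty): queue <>
after step 2 (#2 put(59)): queue <59>
after step 3 (#3 put(68)): queue <59,68>
after step 4 (#4 put(24)): queue <59,68,24>
after step 5 (#5 put(1)): queue <59,68,24,1>
include event 13 — #7 responding at 13 — and every candidate order breaks
no completion choice of the 1 pending operation (#6) rescues it — every subset was tried
e.g. #1, #2, #3, #4, #5, #7 (pending dropped): illegal at step 6, since #7 take() → 1 cannot apply there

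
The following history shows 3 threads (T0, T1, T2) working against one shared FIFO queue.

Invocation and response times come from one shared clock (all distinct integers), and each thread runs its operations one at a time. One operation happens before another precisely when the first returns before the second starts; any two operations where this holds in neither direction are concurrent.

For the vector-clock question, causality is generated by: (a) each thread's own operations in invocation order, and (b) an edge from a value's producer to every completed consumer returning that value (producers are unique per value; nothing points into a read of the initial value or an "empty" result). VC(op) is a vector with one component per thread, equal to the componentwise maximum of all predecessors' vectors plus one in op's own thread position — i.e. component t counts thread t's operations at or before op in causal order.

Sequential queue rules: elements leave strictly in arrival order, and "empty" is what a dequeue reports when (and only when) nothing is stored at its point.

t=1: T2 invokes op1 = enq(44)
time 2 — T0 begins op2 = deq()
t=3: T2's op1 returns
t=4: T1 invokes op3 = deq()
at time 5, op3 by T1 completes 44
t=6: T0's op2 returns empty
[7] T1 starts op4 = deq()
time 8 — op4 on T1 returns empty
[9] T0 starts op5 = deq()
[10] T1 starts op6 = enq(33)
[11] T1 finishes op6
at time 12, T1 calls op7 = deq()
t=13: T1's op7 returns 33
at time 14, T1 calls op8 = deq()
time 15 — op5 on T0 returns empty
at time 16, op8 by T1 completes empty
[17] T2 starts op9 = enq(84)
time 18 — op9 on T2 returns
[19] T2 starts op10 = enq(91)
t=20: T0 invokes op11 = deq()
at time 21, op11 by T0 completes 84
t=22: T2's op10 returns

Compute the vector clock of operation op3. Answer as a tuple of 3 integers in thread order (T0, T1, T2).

(0, 1, 1)

no predecessors for op1 (invoked 1): T2 increments from zero → (0, 0, 1)
no predecessors for op2 (invoked 2): T0 increments from zero → (1, 0, 0)
op9 (invocation 17): componentwise max over VC(op1)=(0, 0, 1), +1 at T2, giving (0, 0, 2)
op3 (invocation 4): componentwise max over VC(op1)=(0, 0, 1), +1 at T1, giving (0, 1, 1)
op5 (invocation 9): componentwise max over VC(op2)=(1, 0, 0), +1 at T0, giving (2, 0, 0)
op10 (invocation 19): componentwise max over VC(op9)=(0, 0, 2), +1 at T2, giving (0, 0, 3)
op4 (invocation 7): componentwise max over VC(op3)=(0, 1, 1), +1 at T1, giving (0, 2, 1)
op6 (invocation 10): componentwise max over VC(op4)=(0, 2, 1), +1 at T1, giving (0, 3, 1)
op7 (invocation 12): componentwise max over VC(op6)=(0, 3, 1), +1 at T1, giving (0, 4, 1)
op11 (invocation 20): componentwise max over VC(op5)=(2, 0, 0), VC(op9)=(0, 0, 2), +1 at T0, giving (3, 0, 2)
op8 (invocation 14): componentwise max over VC(op7)=(0, 4, 1), +1 at T1, giving (0, 5, 1)
target: VC(op3) = (0, 1, 1)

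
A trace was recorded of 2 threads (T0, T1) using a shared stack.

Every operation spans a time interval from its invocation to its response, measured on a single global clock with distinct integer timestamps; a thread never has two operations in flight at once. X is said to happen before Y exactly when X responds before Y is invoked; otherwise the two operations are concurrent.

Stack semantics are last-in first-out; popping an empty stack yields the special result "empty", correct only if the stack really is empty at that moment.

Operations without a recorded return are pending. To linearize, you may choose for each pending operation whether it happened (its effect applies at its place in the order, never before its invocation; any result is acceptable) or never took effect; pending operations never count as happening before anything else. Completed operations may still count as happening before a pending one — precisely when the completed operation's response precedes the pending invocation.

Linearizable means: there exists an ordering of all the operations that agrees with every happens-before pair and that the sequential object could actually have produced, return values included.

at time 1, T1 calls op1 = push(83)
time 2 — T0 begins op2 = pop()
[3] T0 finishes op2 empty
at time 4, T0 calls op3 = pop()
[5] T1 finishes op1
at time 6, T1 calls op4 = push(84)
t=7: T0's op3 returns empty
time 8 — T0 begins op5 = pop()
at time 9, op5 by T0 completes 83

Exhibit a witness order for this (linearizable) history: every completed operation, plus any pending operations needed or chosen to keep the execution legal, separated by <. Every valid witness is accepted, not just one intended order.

op2 < op3 < op1 < op5

1. op2 pop() → empty, leaving stack <>
2. op3 pop() → empty, leaving stack <>
3. op1 push(83), leaving stack <83>
4. op5 pop() → 83, leaving stack <>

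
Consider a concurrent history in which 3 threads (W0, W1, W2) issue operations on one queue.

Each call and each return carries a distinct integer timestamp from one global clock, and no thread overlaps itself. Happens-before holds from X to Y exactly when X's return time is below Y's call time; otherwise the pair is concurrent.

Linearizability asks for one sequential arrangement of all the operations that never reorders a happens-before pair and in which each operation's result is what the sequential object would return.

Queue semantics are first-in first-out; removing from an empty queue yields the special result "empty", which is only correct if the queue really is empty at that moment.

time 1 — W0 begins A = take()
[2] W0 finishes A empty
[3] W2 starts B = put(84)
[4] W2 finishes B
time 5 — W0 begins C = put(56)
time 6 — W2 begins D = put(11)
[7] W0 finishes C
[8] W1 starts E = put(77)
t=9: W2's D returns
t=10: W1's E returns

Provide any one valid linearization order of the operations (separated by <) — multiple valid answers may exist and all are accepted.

A < B < C < D < E

step 1: A take() → empty — queue <>
step 2: B put(84) — queue <84>
step 3: C put(56) — queue <84,56>
step 4: D put(11) — queue <84,56,11>
step 5: E put(77) — queue <84,56,11,77>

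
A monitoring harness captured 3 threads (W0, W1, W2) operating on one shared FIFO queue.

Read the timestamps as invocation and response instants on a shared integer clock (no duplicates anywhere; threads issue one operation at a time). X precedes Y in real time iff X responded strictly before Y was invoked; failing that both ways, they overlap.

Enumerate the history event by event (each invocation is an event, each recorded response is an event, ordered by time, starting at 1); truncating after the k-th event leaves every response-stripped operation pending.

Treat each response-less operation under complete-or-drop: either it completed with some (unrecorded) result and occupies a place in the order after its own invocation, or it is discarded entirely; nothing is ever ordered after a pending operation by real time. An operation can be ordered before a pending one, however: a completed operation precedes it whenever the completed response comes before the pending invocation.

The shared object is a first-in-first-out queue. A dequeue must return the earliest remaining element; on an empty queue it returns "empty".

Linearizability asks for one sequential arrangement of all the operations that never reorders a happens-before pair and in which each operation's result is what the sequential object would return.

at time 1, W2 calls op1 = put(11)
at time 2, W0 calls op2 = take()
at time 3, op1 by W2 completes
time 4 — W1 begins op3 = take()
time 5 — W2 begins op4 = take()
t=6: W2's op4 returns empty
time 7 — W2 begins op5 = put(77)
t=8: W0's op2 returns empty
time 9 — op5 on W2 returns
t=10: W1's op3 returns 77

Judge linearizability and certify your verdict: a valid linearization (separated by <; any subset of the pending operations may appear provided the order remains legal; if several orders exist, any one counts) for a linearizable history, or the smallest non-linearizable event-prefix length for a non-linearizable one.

not linearizable — minimal violating prefix: 10 events

events 1..9 are fine; event 10 — the response of op3 at time 10 — makes the prefix non-linearizable
all 15 real-time-respecting orders fail — 5 completed FIFO queue operations, no legal replay
one such order, op1, op2, op3, op4, op5, breaks at step 2 where op2 take() → empty is illegal
one such order, op1, op2, op4, op3, op5, breaks at step 2 where op2 take() → empty is illegal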